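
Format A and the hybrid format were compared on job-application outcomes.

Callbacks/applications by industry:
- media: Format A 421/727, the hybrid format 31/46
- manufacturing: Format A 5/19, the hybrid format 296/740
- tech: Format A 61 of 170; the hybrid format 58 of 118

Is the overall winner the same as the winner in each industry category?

Media: Format A 421/727 = 57.9%, the hybrid format 31/46 = 67.4% → the hybrid format
Manufacturing: Format A 5/19 = 26.3%, the hybrid format 296/740 = 40.0% → the hybrid format
Tech: Format A 61/170 = 35.9%, the hybrid format 58/118 = 49.2% → the hybrid format
Overall: Format A 487/916 = 53.2%, the hybrid format 385/904 = 42.6% → Format A
The hybrid format wins each industry group but Format A wins overall — the comparison reverses. The hybrid format's applications skew toward manufacturing, which has a lower base rate.

No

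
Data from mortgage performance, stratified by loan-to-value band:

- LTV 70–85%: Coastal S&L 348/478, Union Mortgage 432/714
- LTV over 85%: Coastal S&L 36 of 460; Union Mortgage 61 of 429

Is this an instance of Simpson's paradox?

No

LTV 70–85%: Coastal S&L 348/478 = 72.8%, Union Mortgage 432/714 = 60.5% → Coastal S&L
LTV over 85%: Coastal S&L 36/460 = 7.8%, Union Mortgage 61/429 = 14.2% → Union Mortgage
Overall: Coastal S&L 384/938 = 40.9%, Union Mortgage 493/1143 = 43.1% → Union Mortgage
Neither sweeps: Coastal S&L wins 1 of 2 groups, Union Mortgage wins 1. Union Mortgage wins overall but not every group — no Simpson reversal.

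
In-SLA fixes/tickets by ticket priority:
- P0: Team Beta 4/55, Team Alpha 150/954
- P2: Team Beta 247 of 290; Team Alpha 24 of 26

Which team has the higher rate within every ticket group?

Team Alpha

P0: Team Beta 4/55 = 7.3%, Team Alpha 150/954 = 15.7% → Team Alpha
P2: Team Beta 247/290 = 85.2%, Team Alpha 24/26 = 92.3% → Team Alpha
Team Alpha has the higher rate in both groups.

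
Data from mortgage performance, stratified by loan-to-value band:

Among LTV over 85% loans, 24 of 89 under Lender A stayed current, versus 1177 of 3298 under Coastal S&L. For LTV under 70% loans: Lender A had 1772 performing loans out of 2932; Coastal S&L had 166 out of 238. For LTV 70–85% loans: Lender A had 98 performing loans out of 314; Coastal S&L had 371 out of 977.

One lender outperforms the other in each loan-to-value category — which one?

LTV over 85%: Lender A 24/89 = 27.0%, Coastal S&L 1177/3298 = 35.7% → Coastal S&L
LTV under 70%: Lender A 1772/2932 = 60.4%, Coastal S&L 166/238 = 69.7% → Coastal S&L
LTV 70–85%: Lender A 98/314 = 31.2%, Coastal S&L 371/977 = 38.0% → Coastal S&L
Coastal S&L has the higher rate in all 3 groups.

Coastal S&L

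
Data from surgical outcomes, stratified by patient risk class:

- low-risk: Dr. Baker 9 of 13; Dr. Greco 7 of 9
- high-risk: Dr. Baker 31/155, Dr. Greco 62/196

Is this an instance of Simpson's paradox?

No

Low-risk: Dr. Baker 9/13 = 69.2%, Dr. Greco 7/9 = 77.8% → Dr. Greco
High-risk: Dr. Baker 31/155 = 20.0%, Dr. Greco 62/196 = 31.6% → Dr. Greco
Overall: Dr. Baker 40/168 = 23.8%, Dr. Greco 69/205 = 33.7% → Dr. Greco
Dr. Greco wins overall and in every patient risk group — no reversal.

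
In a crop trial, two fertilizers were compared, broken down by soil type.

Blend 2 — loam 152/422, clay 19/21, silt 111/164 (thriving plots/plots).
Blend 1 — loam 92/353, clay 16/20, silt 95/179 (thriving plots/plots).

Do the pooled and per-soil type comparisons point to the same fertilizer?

Yes

Loam: Blend 2 152/422 = 36.0%, Blend 1 92/353 = 26.1% → Blend 2
Clay: Blend 2 19/21 = 90.5%, Blend 1 16/20 = 80.0% → Blend 2
Silt: Blend 2 111/164 = 67.7%, Blend 1 95/179 = 53.1% → Blend 2
Overall: Blend 2 282/607 = 46.5%, Blend 1 203/552 = 36.8% → Blend 2
Blend 2 wins overall and in every soil group — no reversal.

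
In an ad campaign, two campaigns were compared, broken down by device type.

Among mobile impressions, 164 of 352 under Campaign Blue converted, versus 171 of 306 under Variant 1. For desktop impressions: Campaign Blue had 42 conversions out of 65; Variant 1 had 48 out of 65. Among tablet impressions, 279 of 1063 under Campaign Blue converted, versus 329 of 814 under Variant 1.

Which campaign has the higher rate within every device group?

Mobile: Campaign Blue 164/352 = 46.6%, Variant 1 171/306 = 55.9% → Variant 1
Desktop: Campaign Blue 42/65 = 64.6%, Variant 1 48/65 = 73.8% → Variant 1
Tablet: Campaign Blue 279/1063 = 26.2%, Variant 1 329/814 = 40.4% → Variant 1
Variant 1 has the higher rate in all 3 groups.

Variant 1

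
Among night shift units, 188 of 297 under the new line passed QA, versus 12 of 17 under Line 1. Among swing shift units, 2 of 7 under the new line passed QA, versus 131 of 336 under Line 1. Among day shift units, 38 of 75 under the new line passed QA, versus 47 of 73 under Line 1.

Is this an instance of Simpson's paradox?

Yes

Night shift: the new line 188/297 = 63.3%, Line 1 12/17 = 70.6% → Line 1
Swing shift: the new line 2/7 = 28.6%, Line 1 131/336 = 39.0% → Line 1
Day shift: the new line 38/75 = 50.7%, Line 1 47/73 = 64.4% → Line 1
Overall: the new line 228/379 = 60.2%, Line 1 190/426 = 44.6% → the new line
Line 1 wins each shift group but the new line wins overall — the comparison reverses. Line 1's units skew toward swing shift, which has a lower base rate.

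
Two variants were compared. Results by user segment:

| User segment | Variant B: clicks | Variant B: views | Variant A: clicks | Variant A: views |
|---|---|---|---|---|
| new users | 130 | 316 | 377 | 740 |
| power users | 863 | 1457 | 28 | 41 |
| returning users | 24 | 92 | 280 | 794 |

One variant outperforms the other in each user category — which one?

New users: Variant B 130/316 = 41.1%, Variant A 377/740 = 50.9% → Variant A
Power users: Variant B 863/1457 = 59.2%, Variant A 28/41 = 68.3% → Variant A
Returning users: Variant B 24/92 = 26.1%, Variant A 280/794 = 35.3% → Variant A
Variant A has the higher rate in all 3 groups.

Variant A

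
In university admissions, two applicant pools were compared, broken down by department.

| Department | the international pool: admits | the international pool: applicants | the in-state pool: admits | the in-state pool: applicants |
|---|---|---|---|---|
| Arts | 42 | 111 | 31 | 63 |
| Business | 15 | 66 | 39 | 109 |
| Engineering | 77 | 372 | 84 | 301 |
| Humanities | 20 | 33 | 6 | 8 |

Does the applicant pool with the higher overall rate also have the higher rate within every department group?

Yes

Arts: the international pool 42/111 = 37.8%, the in-state pool 31/63 = 49.2% → the in-state pool
Business: the international pool 15/66 = 22.7%, the in-state pool 39/109 = 35.8% → the in-state pool
Engineering: the international pool 77/372 = 20.7%, the in-state pool 84/301 = 27.9% → the in-state pool
Humanities: the international pool 20/33 = 60.6%, the in-state pool 6/8 = 75.0% → the in-state pool
Overall: the international pool 154/582 = 26.5%, the in-state pool 160/481 = 33.3% → the in-state pool
The in-state pool wins overall and in every department group — no reversal.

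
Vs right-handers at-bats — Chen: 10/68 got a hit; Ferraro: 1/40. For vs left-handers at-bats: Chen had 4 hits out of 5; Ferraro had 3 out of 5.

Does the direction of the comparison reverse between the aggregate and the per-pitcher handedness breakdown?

No

Vs right-handers: Chen 10/68 = 14.7%, Ferraro 1/40 = 2.5% → Chen
Vs left-handers: Chen 4/5 = 80.0%, Ferraro 3/5 = 60.0% → Chen
Overall: Chen 14/73 = 19.2%, Ferraro 4/45 = 8.9% → Chen
Chen wins overall and in every pitcher group — no reversal.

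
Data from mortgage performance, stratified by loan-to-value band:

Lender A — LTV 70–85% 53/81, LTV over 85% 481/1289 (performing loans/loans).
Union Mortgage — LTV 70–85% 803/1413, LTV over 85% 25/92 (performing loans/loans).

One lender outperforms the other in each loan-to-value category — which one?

LTV 70–85%: Lender A 53/81 = 65.4%, Union Mortgage 803/1413 = 56.8% → Lender A
LTV over 85%: Lender A 481/1289 = 37.3%, Union Mortgage 25/92 = 27.2% → Lender A
Lender A has the higher rate in both groups.

Lender A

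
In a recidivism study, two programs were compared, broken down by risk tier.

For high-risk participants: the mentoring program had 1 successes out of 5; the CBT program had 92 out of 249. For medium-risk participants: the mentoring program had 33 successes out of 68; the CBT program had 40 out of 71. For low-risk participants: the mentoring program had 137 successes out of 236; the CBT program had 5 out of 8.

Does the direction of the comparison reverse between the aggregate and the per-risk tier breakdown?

High-risk: the mentoring program 1/5 = 20.0%, the CBT program 92/249 = 36.9% → the CBT program
Medium-risk: the mentoring program 33/68 = 48.5%, the CBT program 40/71 = 56.3% → the CBT program
Low-risk: the mentoring program 137/236 = 58.1%, the CBT program 5/8 = 62.5% → the CBT program
Overall: the mentoring program 171/309 = 55.3%, the CBT program 137/328 = 41.8% → the mentoring program
The CBT program wins each risk group but the mentoring program wins overall — the comparison reverses. The CBT program's participants skew toward high-risk, which has a lower base rate.

Yes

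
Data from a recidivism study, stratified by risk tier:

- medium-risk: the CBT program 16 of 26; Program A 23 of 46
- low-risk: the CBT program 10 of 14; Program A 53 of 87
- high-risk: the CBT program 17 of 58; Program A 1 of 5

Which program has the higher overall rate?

Program A

Medium-risk: the CBT program 16/26 = 61.5%, Program A 23/46 = 50.0% → the CBT program
Low-risk: the CBT program 10/14 = 71.4%, Program A 53/87 = 60.9% → the CBT program
High-risk: the CBT program 17/58 = 29.3%, Program A 1/5 = 20.0% → the CBT program
Overall: the CBT program 43/98 = 43.9%, Program A 77/138 = 55.8% → Program A
(The CBT program wins every risk group but Program A wins overall — the CBT program's participants skew toward the low-rate high-risk group.)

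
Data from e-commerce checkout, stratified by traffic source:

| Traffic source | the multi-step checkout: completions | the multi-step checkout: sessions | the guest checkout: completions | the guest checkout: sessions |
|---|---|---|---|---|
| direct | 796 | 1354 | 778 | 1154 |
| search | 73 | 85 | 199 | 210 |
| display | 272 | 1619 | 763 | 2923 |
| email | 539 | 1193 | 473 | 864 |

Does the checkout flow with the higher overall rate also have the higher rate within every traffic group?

Yes

Direct: the multi-step checkout 796/1354 = 58.8%, the guest checkout 778/1154 = 67.4% → the guest checkout
Search: the multi-step checkout 73/85 = 85.9%, the guest checkout 199/210 = 94.8% → the guest checkout
Display: the multi-step checkout 272/1619 = 16.8%, the guest checkout 763/2923 = 26.1% → the guest checkout
Email: the multi-step checkout 539/1193 = 45.2%, the guest checkout 473/864 = 54.7% → the guest checkout
Overall: the multi-step checkout 1680/4251 = 39.5%, the guest checkout 2213/5151 = 43.0% → the guest checkout
The guest checkout wins overall and in every traffic group — no reversal.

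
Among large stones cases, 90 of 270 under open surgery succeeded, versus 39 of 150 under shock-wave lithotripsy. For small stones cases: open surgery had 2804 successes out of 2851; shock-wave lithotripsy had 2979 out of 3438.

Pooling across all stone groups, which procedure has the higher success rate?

Large stones: open surgery 90/270 = 33.3%, shock-wave lithotripsy 39/150 = 26.0% → open surgery
Small stones: open surgery 2804/2851 = 98.4%, shock-wave lithotripsy 2979/3438 = 86.6% → open surgery
Overall: open surgery 2894/3121 = 92.7%, shock-wave lithotripsy 3018/3588 = 84.1% → open surgery

open surgery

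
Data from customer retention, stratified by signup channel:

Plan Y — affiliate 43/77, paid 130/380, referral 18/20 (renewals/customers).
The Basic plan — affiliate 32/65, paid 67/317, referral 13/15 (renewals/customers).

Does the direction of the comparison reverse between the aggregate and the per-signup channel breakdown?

Affiliate: Plan Y 43/77 = 55.8%, the Basic plan 32/65 = 49.2% → Plan Y
Paid: Plan Y 130/380 = 34.2%, the Basic plan 67/317 = 21.1% → Plan Y
Referral: Plan Y 18/20 = 90.0%, the Basic plan 13/15 = 86.7% → Plan Y
Overall: Plan Y 191/477 = 40.0%, the Basic plan 112/397 = 28.2% → Plan Y
Plan Y wins overall and in every signup group — no reversal.

No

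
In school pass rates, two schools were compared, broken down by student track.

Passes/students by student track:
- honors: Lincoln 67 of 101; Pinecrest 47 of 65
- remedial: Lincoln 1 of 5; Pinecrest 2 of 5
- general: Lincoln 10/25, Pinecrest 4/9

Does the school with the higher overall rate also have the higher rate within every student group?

Honors: Lincoln 67/101 = 66.3%, Pinecrest 47/65 = 72.3% → Pinecrest
Remedial: Lincoln 1/5 = 20.0%, Pinecrest 2/5 = 40.0% → Pinecrest
General: Lincoln 10/25 = 40.0%, Pinecrest 4/9 = 44.4% → Pinecrest
Overall: Lincoln 78/131 = 59.5%, Pinecrest 53/79 = 67.1% → Pinecrest
Pinecrest wins overall and in every student group — no reversal.

Yes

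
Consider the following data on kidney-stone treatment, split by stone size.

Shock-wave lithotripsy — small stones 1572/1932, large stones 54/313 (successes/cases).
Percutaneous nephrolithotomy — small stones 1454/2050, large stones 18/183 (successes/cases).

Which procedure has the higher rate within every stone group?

Small stones: shock-wave lithotripsy 1572/1932 = 81.4%, percutaneous nephrolithotomy 1454/2050 = 70.9% → shock-wave lithotripsy
Large stones: shock-wave lithotripsy 54/313 = 17.3%, percutaneous nephrolithotomy 18/183 = 9.8% → shock-wave lithotripsy
Shock-wave lithotripsy has the higher rate in both groups.

shock-wave lithotripsy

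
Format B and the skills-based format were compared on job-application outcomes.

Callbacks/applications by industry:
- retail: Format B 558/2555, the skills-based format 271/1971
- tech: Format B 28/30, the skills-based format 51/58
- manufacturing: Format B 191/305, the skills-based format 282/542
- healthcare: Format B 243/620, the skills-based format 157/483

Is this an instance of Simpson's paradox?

Retail: Format B 558/2555 = 21.8%, the skills-based format 271/1971 = 13.7% → Format B
Tech: Format B 28/30 = 93.3%, the skills-based format 51/58 = 87.9% → Format B
Manufacturing: Format B 191/305 = 62.6%, the skills-based format 282/542 = 52.0% → Format B
Healthcare: Format B 243/620 = 39.2%, the skills-based format 157/483 = 32.5% → Format B
Overall: Format B 1020/3510 = 29.1%, the skills-based format 761/3054 = 24.9% → Format B
Format B wins overall and in every industry group — no reversal.

No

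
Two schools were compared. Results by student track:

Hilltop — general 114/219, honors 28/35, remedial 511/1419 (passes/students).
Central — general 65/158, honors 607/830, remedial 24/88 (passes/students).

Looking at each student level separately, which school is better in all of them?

Hilltop

General: Hilltop 114/219 = 52.1%, Central 65/158 = 41.1% → Hilltop
Honors: Hilltop 28/35 = 80.0%, Central 607/830 = 73.1% → Hilltop
Remedial: Hilltop 511/1419 = 36.0%, Central 24/88 = 27.3% → Hilltop
Hilltop has the higher rate in all 3 groups.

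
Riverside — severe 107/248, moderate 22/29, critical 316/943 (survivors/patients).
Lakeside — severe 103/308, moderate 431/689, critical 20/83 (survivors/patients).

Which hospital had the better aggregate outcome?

Severe: Riverside 107/248 = 43.1%, Lakeside 103/308 = 33.4% → Riverside
Moderate: Riverside 22/29 = 75.9%, Lakeside 431/689 = 62.6% → Riverside
Critical: Riverside 316/943 = 33.5%, Lakeside 20/83 = 24.1% → Riverside
Overall: Riverside 445/1220 = 36.5%, Lakeside 554/1080 = 51.3% → Lakeside
(Riverside wins every case group but Lakeside wins overall — Riverside's patients skew toward the low-rate critical group.)

Lakeside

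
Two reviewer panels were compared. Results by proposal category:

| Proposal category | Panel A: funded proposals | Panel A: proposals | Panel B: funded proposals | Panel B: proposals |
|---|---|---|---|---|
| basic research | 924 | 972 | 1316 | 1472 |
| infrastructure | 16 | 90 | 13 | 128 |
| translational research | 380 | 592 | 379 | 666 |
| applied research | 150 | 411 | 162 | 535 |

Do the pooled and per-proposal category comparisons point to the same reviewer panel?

Yes

Basic research: Panel A 924/972 = 95.1%, Panel B 1316/1472 = 89.4% → Panel A
Infrastructure: Panel A 16/90 = 17.8%, Panel B 13/128 = 10.2% → Panel A
Translational research: Panel A 380/592 = 64.2%, Panel B 379/666 = 56.9% → Panel A
Applied research: Panel A 150/411 = 36.5%, Panel B 162/535 = 30.3% → Panel A
Overall: Panel A 1470/2065 = 71.2%, Panel B 1870/2801 = 66.8% → Panel A
Panel A wins overall and in every proposal group — no reversal.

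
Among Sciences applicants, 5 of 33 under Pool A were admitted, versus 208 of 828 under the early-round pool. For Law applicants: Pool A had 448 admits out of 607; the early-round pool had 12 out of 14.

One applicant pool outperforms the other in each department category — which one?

Sciences: Pool A 5/33 = 15.2%, the early-round pool 208/828 = 25.1% → the early-round pool
Law: Pool A 448/607 = 73.8%, the early-round pool 12/14 = 85.7% → the early-round pool
The early-round pool has the higher rate in both groups.

the early-round pool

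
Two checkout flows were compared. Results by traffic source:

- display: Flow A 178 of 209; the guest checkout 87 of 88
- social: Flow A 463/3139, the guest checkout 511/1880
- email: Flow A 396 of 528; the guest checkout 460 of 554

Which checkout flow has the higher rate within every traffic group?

Display: Flow A 178/209 = 85.2%, the guest checkout 87/88 = 98.9% → the guest checkout
Social: Flow A 463/3139 = 14.7%, the guest checkout 511/1880 = 27.2% → the guest checkout
Email: Flow A 396/528 = 75.0%, the guest checkout 460/554 = 83.0% → the guest checkout
The guest checkout has the higher rate in all 3 groups.

the guest checkout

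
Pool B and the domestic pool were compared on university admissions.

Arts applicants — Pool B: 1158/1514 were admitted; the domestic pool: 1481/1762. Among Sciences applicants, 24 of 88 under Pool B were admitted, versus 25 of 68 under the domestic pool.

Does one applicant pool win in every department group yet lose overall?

No

Arts: Pool B 1158/1514 = 76.5%, the domestic pool 1481/1762 = 84.1% → the domestic pool
Sciences: Pool B 24/88 = 27.3%, the domestic pool 25/68 = 36.8% → the domestic pool
Overall: Pool B 1182/1602 = 73.8%, the domestic pool 1506/1830 = 82.3% → the domestic pool
The domestic pool wins overall and in every department group — no reversal.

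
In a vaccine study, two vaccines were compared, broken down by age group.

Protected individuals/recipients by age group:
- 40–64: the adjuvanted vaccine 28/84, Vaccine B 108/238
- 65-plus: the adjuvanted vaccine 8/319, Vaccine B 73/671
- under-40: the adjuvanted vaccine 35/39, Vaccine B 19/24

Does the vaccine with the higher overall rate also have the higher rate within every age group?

No

40–64: the adjuvanted vaccine 28/84 = 33.3%, Vaccine B 108/238 = 45.4% → Vaccine B
65-plus: the adjuvanted vaccine 8/319 = 2.5%, Vaccine B 73/671 = 10.9% → Vaccine B
Under-40: the adjuvanted vaccine 35/39 = 89.7%, Vaccine B 19/24 = 79.2% → the adjuvanted vaccine
Overall: the adjuvanted vaccine 71/442 = 16.1%, Vaccine B 200/933 = 21.4% → Vaccine B
Neither sweeps: the adjuvanted vaccine wins 1 of 3 groups, Vaccine B wins 2. Vaccine B wins overall but not every group — no Simpson reversal.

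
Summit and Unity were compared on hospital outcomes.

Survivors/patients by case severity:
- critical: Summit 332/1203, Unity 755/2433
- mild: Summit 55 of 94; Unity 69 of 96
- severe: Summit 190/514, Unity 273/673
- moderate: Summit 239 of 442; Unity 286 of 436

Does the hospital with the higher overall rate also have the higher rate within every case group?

Critical: Summit 332/1203 = 27.6%, Unity 755/2433 = 31.0% → Unity
Mild: Summit 55/94 = 58.5%, Unity 69/96 = 71.9% → Unity
Severe: Summit 190/514 = 37.0%, Unity 273/673 = 40.6% → Unity
Moderate: Summit 239/442 = 54.1%, Unity 286/436 = 65.6% → Unity
Overall: Summit 816/2253 = 36.2%, Unity 1383/3638 = 38.0% → Unity
Unity wins overall and in every case group — no reversal.

Yes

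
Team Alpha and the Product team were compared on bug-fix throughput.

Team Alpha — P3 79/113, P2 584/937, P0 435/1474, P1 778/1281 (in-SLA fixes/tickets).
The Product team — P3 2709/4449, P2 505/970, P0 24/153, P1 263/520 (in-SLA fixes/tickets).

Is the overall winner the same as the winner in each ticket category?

No

P3: Team Alpha 79/113 = 69.9%, the Product team 2709/4449 = 60.9% → Team Alpha
P2: Team Alpha 584/937 = 62.3%, the Product team 505/970 = 52.1% → Team Alpha
P0: Team Alpha 435/1474 = 29.5%, the Product team 24/153 = 15.7% → Team Alpha
P1: Team Alpha 778/1281 = 60.7%, the Product team 263/520 = 50.6% → Team Alpha
Overall: Team Alpha 1876/3805 = 49.3%, the Product team 3501/6092 = 57.5% → the Product team
Team Alpha wins each ticket group but the Product team wins overall — the comparison reverses. Team Alpha's tickets skew toward P0, which has a lower base rate.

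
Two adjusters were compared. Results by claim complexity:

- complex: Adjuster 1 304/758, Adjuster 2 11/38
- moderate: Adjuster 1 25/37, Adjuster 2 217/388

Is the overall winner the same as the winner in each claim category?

Complex: Adjuster 1 304/758 = 40.1%, Adjuster 2 11/38 = 28.9% → Adjuster 1
Moderate: Adjuster 1 25/37 = 67.6%, Adjuster 2 217/388 = 55.9% → Adjuster 1
Overall: Adjuster 1 329/795 = 41.4%, Adjuster 2 228/426 = 53.5% → Adjuster 2
Adjuster 1 wins each claim group but Adjuster 2 wins overall — the comparison reverses. Adjuster 1's claims skew toward complex, which has a lower base rate.

No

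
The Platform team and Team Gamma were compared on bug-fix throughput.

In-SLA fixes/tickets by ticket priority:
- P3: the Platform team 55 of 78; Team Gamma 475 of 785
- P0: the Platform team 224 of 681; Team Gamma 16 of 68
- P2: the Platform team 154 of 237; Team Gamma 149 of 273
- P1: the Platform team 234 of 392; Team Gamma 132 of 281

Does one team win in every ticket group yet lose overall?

Yes

P3: the Platform team 55/78 = 70.5%, Team Gamma 475/785 = 60.5% → the Platform team
P0: the Platform team 224/681 = 32.9%, Team Gamma 16/68 = 23.5% → the Platform team
P2: the Platform team 154/237 = 65.0%, Team Gamma 149/273 = 54.6% → the Platform team
P1: the Platform team 234/392 = 59.7%, Team Gamma 132/281 = 47.0% → the Platform team
Overall: the Platform team 667/1388 = 48.1%, Team Gamma 772/1407 = 54.9% → Team Gamma
The Platform team wins each ticket group but Team Gamma wins overall — the comparison reverses. The Platform team's tickets skew toward P0, which has a lower base rate.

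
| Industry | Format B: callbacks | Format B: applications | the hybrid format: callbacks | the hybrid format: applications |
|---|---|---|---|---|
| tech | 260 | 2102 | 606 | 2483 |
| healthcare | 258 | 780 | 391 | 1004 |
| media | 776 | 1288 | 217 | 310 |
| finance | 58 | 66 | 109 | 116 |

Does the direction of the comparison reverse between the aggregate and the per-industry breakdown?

No

Tech: Format B 260/2102 = 12.4%, the hybrid format 606/2483 = 24.4% → the hybrid format
Healthcare: Format B 258/780 = 33.1%, the hybrid format 391/1004 = 38.9% → the hybrid format
Media: Format B 776/1288 = 60.2%, the hybrid format 217/310 = 70.0% → the hybrid format
Finance: Format B 58/66 = 87.9%, the hybrid format 109/116 = 94.0% → the hybrid format
Overall: Format B 1352/4236 = 31.9%, the hybrid format 1323/3913 = 33.8% → the hybrid format
The hybrid format wins overall and in every industry group — no reversal.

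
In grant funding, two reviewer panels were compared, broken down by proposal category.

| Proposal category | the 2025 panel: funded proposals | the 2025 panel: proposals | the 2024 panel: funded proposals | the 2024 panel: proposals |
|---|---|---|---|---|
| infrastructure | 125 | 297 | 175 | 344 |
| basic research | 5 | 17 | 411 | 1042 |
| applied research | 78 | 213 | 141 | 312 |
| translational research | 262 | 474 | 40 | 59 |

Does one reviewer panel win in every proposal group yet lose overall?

Yes

Infrastructure: the 2025 panel 125/297 = 42.1%, the 2024 panel 175/344 = 50.9% → the 2024 panel
Basic research: the 2025 panel 5/17 = 29.4%, the 2024 panel 411/1042 = 39.4% → the 2024 panel
Applied research: the 2025 panel 78/213 = 36.6%, the 2024 panel 141/312 = 45.2% → the 2024 panel
Translational research: the 2025 panel 262/474 = 55.3%, the 2024 panel 40/59 = 67.8% → the 2024 panel
Overall: the 2025 panel 470/1001 = 47.0%, the 2024 panel 767/1757 = 43.7% → the 2025 panel
The 2024 panel wins each proposal group but the 2025 panel wins overall — the comparison reverses. The 2024 panel's proposals skew toward basic research, which has a lower base rate.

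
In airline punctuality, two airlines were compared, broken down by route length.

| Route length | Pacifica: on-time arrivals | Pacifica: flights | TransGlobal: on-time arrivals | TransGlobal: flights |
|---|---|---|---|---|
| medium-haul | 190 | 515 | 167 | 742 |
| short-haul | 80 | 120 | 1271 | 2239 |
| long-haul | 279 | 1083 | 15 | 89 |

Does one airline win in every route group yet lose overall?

Medium-haul: Pacifica 190/515 = 36.9%, TransGlobal 167/742 = 22.5% → Pacifica
Short-haul: Pacifica 80/120 = 66.7%, TransGlobal 1271/2239 = 56.8% → Pacifica
Long-haul: Pacifica 279/1083 = 25.8%, TransGlobal 15/89 = 16.9% → Pacifica
Overall: Pacifica 549/1718 = 32.0%, TransGlobal 1453/3070 = 47.3% → TransGlobal
Pacifica wins each route group but TransGlobal wins overall — the comparison reverses. Pacifica's flights skew toward long-haul, which has a lower base rate.

Yes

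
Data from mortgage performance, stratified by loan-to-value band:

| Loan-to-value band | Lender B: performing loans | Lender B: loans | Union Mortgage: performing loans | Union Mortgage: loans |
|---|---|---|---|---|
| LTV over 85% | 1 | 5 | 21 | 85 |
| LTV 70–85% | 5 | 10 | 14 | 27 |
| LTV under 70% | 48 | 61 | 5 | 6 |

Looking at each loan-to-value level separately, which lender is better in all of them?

LTV over 85%: Lender B 1/5 = 20.0%, Union Mortgage 21/85 = 24.7% → Union Mortgage
LTV 70–85%: Lender B 5/10 = 50.0%, Union Mortgage 14/27 = 51.9% → Union Mortgage
LTV under 70%: Lender B 48/61 = 78.7%, Union Mortgage 5/6 = 83.3% → Union Mortgage
Union Mortgage has the higher rate in all 3 groups.

Union Mortgage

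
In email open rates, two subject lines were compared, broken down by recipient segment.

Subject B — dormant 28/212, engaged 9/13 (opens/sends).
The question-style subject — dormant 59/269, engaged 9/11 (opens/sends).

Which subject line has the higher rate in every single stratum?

Dormant: Subject B 28/212 = 13.2%, the question-style subject 59/269 = 21.9% → the question-style subject
Engaged: Subject B 9/13 = 69.2%, the question-style subject 9/11 = 81.8% → the question-style subject
The question-style subject has the higher rate in both groups.

the question-style subject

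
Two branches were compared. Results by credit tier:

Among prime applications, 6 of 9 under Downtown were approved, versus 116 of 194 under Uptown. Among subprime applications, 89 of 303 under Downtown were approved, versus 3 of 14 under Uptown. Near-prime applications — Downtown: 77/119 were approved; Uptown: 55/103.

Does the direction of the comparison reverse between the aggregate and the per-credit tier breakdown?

Prime: Downtown 6/9 = 66.7%, Uptown 116/194 = 59.8% → Downtown
Subprime: Downtown 89/303 = 29.4%, Uptown 3/14 = 21.4% → Downtown
Near-prime: Downtown 77/119 = 64.7%, Uptown 55/103 = 53.4% → Downtown
Overall: Downtown 172/431 = 39.9%, Uptown 174/311 = 55.9% → Uptown
Downtown wins each credit group but Uptown wins overall — the comparison reverses. Downtown's applications skew toward subprime, which has a lower base rate.

Yes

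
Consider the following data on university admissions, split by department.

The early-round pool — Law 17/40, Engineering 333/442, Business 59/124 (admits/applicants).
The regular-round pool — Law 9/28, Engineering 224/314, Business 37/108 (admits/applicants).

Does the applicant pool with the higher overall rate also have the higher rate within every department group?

Yes

Law: the early-round pool 17/40 = 42.5%, the regular-round pool 9/28 = 32.1% → the early-round pool
Engineering: the early-round pool 333/442 = 75.3%, the regular-round pool 224/314 = 71.3% → the early-round pool
Business: the early-round pool 59/124 = 47.6%, the regular-round pool 37/108 = 34.3% → the early-round pool
Overall: the early-round pool 409/606 = 67.5%, the regular-round pool 270/450 = 60.0% → the early-round pool
The early-round pool wins overall and in every department group — no reversal.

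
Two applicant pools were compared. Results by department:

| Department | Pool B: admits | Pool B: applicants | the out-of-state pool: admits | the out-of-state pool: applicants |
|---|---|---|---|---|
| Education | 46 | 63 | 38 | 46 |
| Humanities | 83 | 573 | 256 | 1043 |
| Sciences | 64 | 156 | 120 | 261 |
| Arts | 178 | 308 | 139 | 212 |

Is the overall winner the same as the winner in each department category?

Yes

Education: Pool B 46/63 = 73.0%, the out-of-state pool 38/46 = 82.6% → the out-of-state pool
Humanities: Pool B 83/573 = 14.5%, the out-of-state pool 256/1043 = 24.5% → the out-of-state pool
Sciences: Pool B 64/156 = 41.0%, the out-of-state pool 120/261 = 46.0% → the out-of-state pool
Arts: Pool B 178/308 = 57.8%, the out-of-state pool 139/212 = 65.6% → the out-of-state pool
Overall: Pool B 371/1100 = 33.7%, the out-of-state pool 553/1562 = 35.4% → the out-of-state pool
The out-of-state pool wins overall and in every department group — no reversal.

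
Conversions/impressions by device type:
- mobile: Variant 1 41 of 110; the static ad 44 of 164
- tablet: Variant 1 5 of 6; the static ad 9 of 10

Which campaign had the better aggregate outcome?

Mobile: Variant 1 41/110 = 37.3%, the static ad 44/164 = 26.8% → Variant 1
Tablet: Variant 1 5/6 = 83.3%, the static ad 9/10 = 90.0% → the static ad
Overall: Variant 1 46/116 = 39.7%, the static ad 53/174 = 30.5% → Variant 1
(Neither sweeps every device group, but Variant 1 has the higher pooled rate.)

Variant 1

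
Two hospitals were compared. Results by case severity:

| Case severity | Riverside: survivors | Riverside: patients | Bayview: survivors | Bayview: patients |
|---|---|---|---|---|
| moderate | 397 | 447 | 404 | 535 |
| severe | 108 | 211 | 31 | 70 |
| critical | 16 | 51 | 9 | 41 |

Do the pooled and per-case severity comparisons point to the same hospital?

Yes

Moderate: Riverside 397/447 = 88.8%, Bayview 404/535 = 75.5% → Riverside
Severe: Riverside 108/211 = 51.2%, Bayview 31/70 = 44.3% → Riverside
Critical: Riverside 16/51 = 31.4%, Bayview 9/41 = 22.0% → Riverside
Overall: Riverside 521/709 = 73.5%, Bayview 444/646 = 68.7% → Riverside
Riverside wins overall and in every case group — no reversal.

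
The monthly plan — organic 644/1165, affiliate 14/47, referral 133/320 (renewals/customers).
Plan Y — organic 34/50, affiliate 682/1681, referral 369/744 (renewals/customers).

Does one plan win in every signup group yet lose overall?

Yes

Organic: the monthly plan 644/1165 = 55.3%, Plan Y 34/50 = 68.0% → Plan Y
Affiliate: the monthly plan 14/47 = 29.8%, Plan Y 682/1681 = 40.6% → Plan Y
Referral: the monthly plan 133/320 = 41.6%, Plan Y 369/744 = 49.6% → Plan Y
Overall: the monthly plan 791/1532 = 51.6%, Plan Y 1085/2475 = 43.8% → the monthly plan
Plan Y wins each signup group but the monthly plan wins overall — the comparison reverses. Plan Y's customers skew toward affiliate, which has a lower base rate.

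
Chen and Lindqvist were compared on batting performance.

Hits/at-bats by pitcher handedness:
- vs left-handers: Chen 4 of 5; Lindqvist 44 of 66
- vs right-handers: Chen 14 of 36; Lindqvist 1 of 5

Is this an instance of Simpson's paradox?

Vs left-handers: Chen 4/5 = 80.0%, Lindqvist 44/66 = 66.7% → Chen
Vs right-handers: Chen 14/36 = 38.9%, Lindqvist 1/5 = 20.0% → Chen
Overall: Chen 18/41 = 43.9%, Lindqvist 45/71 = 63.4% → Lindqvist
Chen wins each pitcher group but Lindqvist wins overall — the comparison reverses. Chen's at-bats skew toward vs right-handers, which has a lower base rate.

Yes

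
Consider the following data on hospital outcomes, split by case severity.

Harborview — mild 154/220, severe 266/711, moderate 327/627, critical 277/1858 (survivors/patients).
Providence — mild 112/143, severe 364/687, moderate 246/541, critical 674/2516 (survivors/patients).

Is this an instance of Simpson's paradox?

Mild: Harborview 154/220 = 70.0%, Providence 112/143 = 78.3% → Providence
Severe: Harborview 266/711 = 37.4%, Providence 364/687 = 53.0% → Providence
Moderate: Harborview 327/627 = 52.2%, Providence 246/541 = 45.5% → Harborview
Critical: Harborview 277/1858 = 14.9%, Providence 674/2516 = 26.8% → Providence
Overall: Harborview 1024/3416 = 30.0%, Providence 1396/3887 = 35.9% → Providence
Neither sweeps: Harborview wins 1 of 4 groups, Providence wins 3. Providence wins overall but not every group — no Simpson reversal.

No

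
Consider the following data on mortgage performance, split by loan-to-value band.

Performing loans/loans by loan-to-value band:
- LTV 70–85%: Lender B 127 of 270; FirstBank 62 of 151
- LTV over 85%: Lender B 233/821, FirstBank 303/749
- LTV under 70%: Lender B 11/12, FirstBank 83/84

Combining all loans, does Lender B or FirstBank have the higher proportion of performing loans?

FirstBank

LTV 70–85%: Lender B 127/270 = 47.0%, FirstBank 62/151 = 41.1% → Lender B
LTV over 85%: Lender B 233/821 = 28.4%, FirstBank 303/749 = 40.5% → FirstBank
LTV under 70%: Lender B 11/12 = 91.7%, FirstBank 83/84 = 98.8% → FirstBank
Overall: Lender B 371/1103 = 33.6%, FirstBank 448/984 = 45.5% → FirstBank
(Neither sweeps every loan-to-value group, but FirstBank has the higher pooled rate.)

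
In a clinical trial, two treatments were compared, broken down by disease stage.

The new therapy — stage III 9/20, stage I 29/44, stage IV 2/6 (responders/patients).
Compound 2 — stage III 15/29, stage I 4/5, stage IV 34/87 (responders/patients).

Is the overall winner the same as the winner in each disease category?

Stage III: the new therapy 9/20 = 45.0%, Compound 2 15/29 = 51.7% → Compound 2
Stage I: the new therapy 29/44 = 65.9%, Compound 2 4/5 = 80.0% → Compound 2
Stage IV: the new therapy 2/6 = 33.3%, Compound 2 34/87 = 39.1% → Compound 2
Overall: the new therapy 40/70 = 57.1%, Compound 2 53/121 = 43.8% → the new therapy
Compound 2 wins each disease group but the new therapy wins overall — the comparison reverses. Compound 2's patients skew toward stage IV, which has a lower base rate.

No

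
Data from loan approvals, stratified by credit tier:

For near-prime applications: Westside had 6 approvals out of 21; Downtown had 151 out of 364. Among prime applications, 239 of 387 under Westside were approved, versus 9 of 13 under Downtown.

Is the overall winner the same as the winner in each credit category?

Near-prime: Westside 6/21 = 28.6%, Downtown 151/364 = 41.5% → Downtown
Prime: Westside 239/387 = 61.8%, Downtown 9/13 = 69.2% → Downtown
Overall: Westside 245/408 = 60.0%, Downtown 160/377 = 42.4% → Westside
Downtown wins each credit group but Westside wins overall — the comparison reverses. Downtown's applications skew toward near-prime, which has a lower base rate.

No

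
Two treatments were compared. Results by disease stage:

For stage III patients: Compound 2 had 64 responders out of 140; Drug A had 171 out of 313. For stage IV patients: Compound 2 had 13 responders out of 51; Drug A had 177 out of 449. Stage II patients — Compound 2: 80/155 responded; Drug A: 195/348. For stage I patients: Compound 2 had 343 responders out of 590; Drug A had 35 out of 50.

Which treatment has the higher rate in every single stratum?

Stage III: Compound 2 64/140 = 45.7%, Drug A 171/313 = 54.6% → Drug A
Stage IV: Compound 2 13/51 = 25.5%, Drug A 177/449 = 39.4% → Drug A
Stage II: Compound 2 80/155 = 51.6%, Drug A 195/348 = 56.0% → Drug A
Stage I: Compound 2 343/590 = 58.1%, Drug A 35/50 = 70.0% → Drug A
Drug A has the higher rate in all 4 groups.

Drug A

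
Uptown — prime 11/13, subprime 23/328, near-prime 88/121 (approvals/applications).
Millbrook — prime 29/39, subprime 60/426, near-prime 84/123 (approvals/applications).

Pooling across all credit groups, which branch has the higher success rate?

Millbrook

Prime: Uptown 11/13 = 84.6%, Millbrook 29/39 = 74.4% → Uptown
Subprime: Uptown 23/328 = 7.0%, Millbrook 60/426 = 14.1% → Millbrook
Near-prime: Uptown 88/121 = 72.7%, Millbrook 84/123 = 68.3% → Uptown
Overall: Uptown 122/462 = 26.4%, Millbrook 173/588 = 29.4% → Millbrook
(Neither sweeps every credit group, but Millbrook has the higher pooled rate.)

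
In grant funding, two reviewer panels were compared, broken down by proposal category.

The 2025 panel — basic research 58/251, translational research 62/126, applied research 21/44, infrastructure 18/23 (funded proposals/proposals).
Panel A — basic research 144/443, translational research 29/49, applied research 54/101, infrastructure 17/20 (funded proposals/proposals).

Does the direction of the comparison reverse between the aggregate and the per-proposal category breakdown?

Basic research: the 2025 panel 58/251 = 23.1%, Panel A 144/443 = 32.5% → Panel A
Translational research: the 2025 panel 62/126 = 49.2%, Panel A 29/49 = 59.2% → Panel A
Applied research: the 2025 panel 21/44 = 47.7%, Panel A 54/101 = 53.5% → Panel A
Infrastructure: the 2025 panel 18/23 = 78.3%, Panel A 17/20 = 85.0% → Panel A
Overall: the 2025 panel 159/444 = 35.8%, Panel A 244/613 = 39.8% → Panel A
Panel A wins overall and in every proposal group — no reversal.

No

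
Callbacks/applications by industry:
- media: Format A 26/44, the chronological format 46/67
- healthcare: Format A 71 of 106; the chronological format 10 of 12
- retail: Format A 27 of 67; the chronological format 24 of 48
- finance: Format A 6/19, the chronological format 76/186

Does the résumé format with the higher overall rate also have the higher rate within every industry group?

Media: Format A 26/44 = 59.1%, the chronological format 46/67 = 68.7% → the chronological format
Healthcare: Format A 71/106 = 67.0%, the chronological format 10/12 = 83.3% → the chronological format
Retail: Format A 27/67 = 40.3%, the chronological format 24/48 = 50.0% → the chronological format
Finance: Format A 6/19 = 31.6%, the chronological format 76/186 = 40.9% → the chronological format
Overall: Format A 130/236 = 55.1%, the chronological format 156/313 = 49.8% → Format A
The chronological format wins each industry group but Format A wins overall — the comparison reverses. The chronological format's applications skew toward finance, which has a lower base rate.

No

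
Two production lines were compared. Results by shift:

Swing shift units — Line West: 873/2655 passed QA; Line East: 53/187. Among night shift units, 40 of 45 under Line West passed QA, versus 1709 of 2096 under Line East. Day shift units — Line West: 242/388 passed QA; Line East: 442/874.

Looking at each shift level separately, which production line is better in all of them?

Swing shift: Line West 873/2655 = 32.9%, Line East 53/187 = 28.3% → Line West
Night shift: Line West 40/45 = 88.9%, Line East 1709/2096 = 81.5% → Line West
Day shift: Line West 242/388 = 62.4%, Line East 442/874 = 50.6% → Line West
Line West has the higher rate in all 3 groups.

Line West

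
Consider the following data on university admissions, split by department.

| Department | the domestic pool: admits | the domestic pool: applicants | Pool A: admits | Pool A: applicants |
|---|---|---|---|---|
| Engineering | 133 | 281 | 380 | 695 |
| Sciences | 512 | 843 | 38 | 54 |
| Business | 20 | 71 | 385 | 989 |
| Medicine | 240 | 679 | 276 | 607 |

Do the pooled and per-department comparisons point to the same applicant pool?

Engineering: the domestic pool 133/281 = 47.3%, Pool A 380/695 = 54.7% → Pool A
Sciences: the domestic pool 512/843 = 60.7%, Pool A 38/54 = 70.4% → Pool A
Business: the domestic pool 20/71 = 28.2%, Pool A 385/989 = 38.9% → Pool A
Medicine: the domestic pool 240/679 = 35.3%, Pool A 276/607 = 45.5% → Pool A
Overall: the domestic pool 905/1874 = 48.3%, Pool A 1079/2345 = 46.0% → the domestic pool
Pool A wins each department group but the domestic pool wins overall — the comparison reverses. Pool A's applicants skew toward Business, which has a lower base rate.

No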